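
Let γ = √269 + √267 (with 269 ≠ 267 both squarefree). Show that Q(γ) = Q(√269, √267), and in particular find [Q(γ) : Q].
[Q(γ) : Q] = 4 (equivalently, Q(γ) = Q(√269, √267))

Obviously Q(γ) ⊆ Q(√269, √267), and [Q(√269, √267):Q] = 4 (since 269, 267 are distinct squarefree integers > 1 with 71823 not a perfect square). To show equality we compute the minimal polynomial of γ. From γ = √269 + √267: γ^2 = 269 + 2√(71823) + 267 = 536 + 2√(71823), so γ^2 - 536 = 2√(71823); squaring, (γ^2 - 536)^2 = 4·71823, i.e. γ^4 - 1072γ^2 + 287296 - 287292 = 0, i.e. γ^4 - 1072γ^2 + 4 = 0. So γ is a root of x^4 - 1072x^2 + 4. This polynomial is irreducible over Q: it has no rational root (each ±√269 ± √267 is irrational), and any factorization into two quadratics over Q would force √(71823) ∈ Q (pairing opposite roots) or √269, √267 ∈ Q (other pairings), all impossible. Hence [Q(γ):Q] = 4 = [Q(√269, √267):Q], so Q(γ) = Q(√269, √267).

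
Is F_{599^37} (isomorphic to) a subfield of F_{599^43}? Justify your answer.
No: F_{599^37} is not a subfield of F_{599^43}

F_{p^m} embeds in F_{p^n} iff m | n. Here 37 ∤ 43 (since 43 = 1·37 + 6 with remainder 6 ≠ 0), so F_{599^37} is not a subfield of F_{599^43}. Equivalently: if it were, the tower law would give 37 = [F_{599^37}:F_599] dividing [F_{599^43}:F_599] = 43, contradiction.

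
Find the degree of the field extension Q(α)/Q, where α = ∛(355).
[Q(α):Q] = 3

The minimal polynomial of α is x^3 - 355, irreducible over Q since 355 is not a perfect cube (so x^3 - 355 has no rational root). Hence [Q(α):Q] = deg(m_α) = 3.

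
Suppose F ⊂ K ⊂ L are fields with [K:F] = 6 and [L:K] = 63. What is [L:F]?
[L:F] = 378

The tower law says that for any tower of field extensions F ⊂ K ⊂ L with finite degrees, [L:F] = [L:K] · [K:F]. Here this gives [L:F] = 63 · 6 = 378.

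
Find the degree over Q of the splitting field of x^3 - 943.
[K : Q] = 6

The roots of x^3 - 943 are ∛943, ω∛943, ω^2∛943 where ω = e^(2πi/3) is a primitive cube root of unity, so K = Q(∛943, ω). Now [Q(∛943):Q] = 3 (since 943 is not a perfect cube, x^3 - 943 is irreducible) and [Q(ω):Q] = 2. Both 2 and 3 divide [K:Q], and [K:Q] ≤ 3·2 = 6, so [K:Q] = 6. (Equivalently: Q(∛943) ⊂ R but ω ∉ R, so [K : Q(∛943)] = 2.)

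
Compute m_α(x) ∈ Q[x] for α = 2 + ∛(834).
m_α(x) = x^3 - 6x^2 + 12x - 842

Set β = α - 2 = ∛(834), so β^3 = 834. Then (α - 2)^3 - 834 = 0, i.e. α is a root of g(x) = (x - 2)^3 - 834 = x^3 - 6x^2 + 12x - 842. Since g(x) = h(x - 2) where h(x) = x^3 - 834, and h is irreducible over Q (because 834 is not a perfect cube, so h has no rational root, and a monic cubic with no rational root is irreducible), g is also irreducible (irreducibility is preserved under the substitution x → x - 2). Hence m_α(x) = x^3 - 6x^2 + 12x - 842.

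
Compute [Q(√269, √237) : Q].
[Q(√269, √237) : Q] = 4

[Q(√269):Q] = 2 (min poly x^2 - 269, irreducible since 269 is squarefree > 1). For the top step, suppose √237 ∈ Q(√269), say √237 = c + d√269 with c, d ∈ Q. Squaring: 237 = c^2 + 269d^2 + 2cd√269. Since √269 ∉ Q this forces 2cd = 0. If d = 0 then √237 = c ∈ Q, contradicting 237 squarefree > 1. If c = 0 then 237 = 269d^2, so 269·237 = (269d)^2 is a perfect square in Q — but 269·237 = 63753 is not a perfect square (since 269 and 237 are distinct squarefree integers). Contradiction. Hence √237 ∉ Q(√269), so x^2 - 237 stays irreducible over Q(√269) and [Q(√269, √237) : Q(√269)] = 2. By the tower law, [Q(√269, √237) : Q] = 2 · 2 = 4.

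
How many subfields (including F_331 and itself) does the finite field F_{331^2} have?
F_{331^2} has 2 subfields

The subfields of F_{p^n} are exactly the fields F_{p^d} for d | n (each is the fixed field of the unique index-d subgroup of Gal(F_{p^n}/F_p) ≅ Z/nZ). The divisors of n = 2 are {1, 2}, giving 2 subfields: F_{331^1}, F_{331^2}.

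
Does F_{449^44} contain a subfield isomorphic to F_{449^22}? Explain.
Yes: F_{449^22} is a subfield of F_{449^44}

F_{p^m} embeds in F_{p^n} iff m | n (since F_{p^n} is the splitting field of x^(p^n) - x, and F_{p^m} ⊂ F_{p^n} forces p^n to be a power of p^m, i.e. m | n; conversely if m | n then every root of x^(p^m) - x is a root of x^(p^n) - x). Here 22 | 44 (since 44 = 2·22), so F_{449^22} is a subfield of F_{449^44}, and [F_{449^44} : F_{449^22}] = 44/22 = 2.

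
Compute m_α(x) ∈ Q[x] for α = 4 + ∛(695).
m_α(x) = x^3 - 12x^2 + 48x - 759

Set β = α - 4 = ∛(695), so β^3 = 695. Then (α - 4)^3 - 695 = 0, i.e. α is a root of g(x) = (x - 4)^3 - 695 = x^3 - 12x^2 + 48x - 759. Since g(x) = h(x - 4) where h(x) = x^3 - 695, and h is irreducible over Q (because 695 is not a perfect cube, so h has no rational root, and a monic cubic with no rational root is irreducible), g is also irreducible (irreducibility is preserved under the substitution x → x - 4). Hence m_α(x) = x^3 - 12x^2 + 48x - 759.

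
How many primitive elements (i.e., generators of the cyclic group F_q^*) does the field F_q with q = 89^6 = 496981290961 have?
There are φ(496981290960) = 102979123200 primitive elements

F_q^* is cyclic of order q - 1 = 496981290960. A cyclic group of order m has exactly φ(m) generators. Here m = 496981290960 = 2^4 · 3^3 · 5 · 7 · 11 · 373 · 8011, so the number of primitive elements is φ(496981290960) = 102979123200.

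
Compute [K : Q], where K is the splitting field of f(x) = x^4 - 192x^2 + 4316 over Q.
[K : Q] = 4

Solving the quadratic in x^2: x^2 = (192 ± √(192^2 - 4·4316))/2 = (192 ± √19600)/2 = (192 ± 140)/2, giving x^2 = 166 or x^2 = 26. So f(x) = (x^2 - 166)(x^2 - 26) and the roots of f are ±√166, ±√26. Hence the splitting field is K = Q(√166, √26). Since 166 and 26 are distinct squarefree integers > 1, their product 4316 is not a perfect square, so √26 ∉ Q(√166). By the tower law [K:Q] = [Q(√166,√26):Q(√166)] · [Q(√166):Q] = 2 · 2 = 4.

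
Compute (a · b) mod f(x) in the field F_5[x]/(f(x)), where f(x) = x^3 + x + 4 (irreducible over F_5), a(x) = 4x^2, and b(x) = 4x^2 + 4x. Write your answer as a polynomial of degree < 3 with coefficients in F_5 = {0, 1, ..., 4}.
a · b ≡ 4x^2 + 1 (mod f(x))

Multiply in F_5[x]: a(x)·b(x) = (4x^2)·(4x^2 + 4x) = x^4 + x^3. This has degree ≥ 3, so divide by f(x) over F_5: x^4 + x^3 = (x + 1)·(x^3 + x + 4) + (4x^2 + 1). Hence a·b ≡ 4x^2 + 1 (mod f). (F_5[x]/(f) is a field with 5^3 = 125 elements since f is irreducible of degree 3.)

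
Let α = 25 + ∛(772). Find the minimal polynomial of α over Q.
m_α(x) = x^3 - 75x^2 + 1875x - 16397

Set β = α - 25 = ∛(772), so β^3 = 772. Then (α - 25)^3 - 772 = 0, i.e. α is a root of g(x) = (x - 25)^3 - 772 = x^3 - 75x^2 + 1875x - 16397. Since g(x) = h(x - 25) where h(x) = x^3 - 772, and h is irreducible over Q (because 772 is not a perfect cube, so h has no rational root, and a monic cubic with no rational root is irreducible), g is also irreducible (irreducibility is preserved under the substitution x → x - 25). Hence m_α(x) = x^3 - 75x^2 + 1875x - 16397.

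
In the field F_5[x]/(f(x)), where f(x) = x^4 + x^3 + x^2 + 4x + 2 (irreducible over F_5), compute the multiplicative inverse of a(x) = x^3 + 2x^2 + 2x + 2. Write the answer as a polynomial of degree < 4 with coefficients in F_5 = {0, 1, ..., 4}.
a(x)^(-1) ≡ x^3 + x^2 + 2x + 1 (mod f(x))

Since f is irreducible over F_5, F_5[x]/(f) is a field and a(x) ≠ 0 has an inverse. Apply the extended Euclidean algorithm to f(x) and a(x) in F_5[x]: f(x) = (x + 4)·a(x) + (x^2 + 4x + 4);  a(x) = (x + 3)·(x^2 + 4x + 4) + (x);  (x^2 + 4x + 4) = (x + 4)·(x) + (4). The last nonzero remainder is the constant 4 = gcd(f, a) in F_5. Back-substituting through the division chain expresses 4 = s(x)·a(x) + t(x)·f(x) with s(x) ≡ 4x^3 + 4x^2 + 3x + 4 (mod f), so (4x^3 + 4x^2 + 3x + 4)·a(x) ≡ 4 (mod f). Multiplying by 4^(-1) ≡ 4 in F_5 gives a(x)^(-1) ≡ 4·(4x^3 + 4x^2 + 3x + 4) ≡ x^3 + x^2 + 2x + 1 (mod f). Check: (x^3 + 2x^2 + 2x + 2)·(x^3 + x^2 + 2x + 1) = x^6 + 3x^5 + x^4 + 4x^3 + 3x^2 + x + 2 ≡ 1 (mod x^4 + x^3 + x^2 + 4x + 2).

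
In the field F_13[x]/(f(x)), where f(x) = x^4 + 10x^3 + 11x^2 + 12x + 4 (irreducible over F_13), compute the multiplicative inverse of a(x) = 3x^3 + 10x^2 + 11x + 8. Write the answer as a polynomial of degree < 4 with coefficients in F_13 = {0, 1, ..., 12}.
a(x)^(-1) ≡ 11x^3 + 6x^2 + x + 9 (mod f(x))

Since f is irreducible over F_13, F_13[x]/(f) is a field and a(x) ≠ 0 has an inverse. Apply the extended Euclidean algorithm to f(x) and a(x) in F_13[x]: f(x) = (9x + 8)·a(x) + (x^2 + 8x + 5);  a(x) = (3x + 12)·(x^2 + 8x + 5) + (4x);  (x^2 + 8x + 5) = (10x + 2)·(4x) + (5). The last nonzero remainder is the constant 5 = gcd(f, a) in F_13. Back-substituting through the division chain expresses 5 = s(x)·a(x) + t(x)·f(x) with s(x) ≡ 3x^3 + 4x^2 + 5x + 6 (mod f), so (3x^3 + 4x^2 + 5x + 6)·a(x) ≡ 5 (mod f). Multiplying by 5^(-1) ≡ 8 in F_13 gives a(x)^(-1) ≡ 8·(3x^3 + 4x^2 + 5x + 6) ≡ 11x^3 + 6x^2 + x + 9 (mod f). Check: (3x^3 + 10x^2 + 11x + 8)·(11x^3 + 6x^2 + x + 9) = 7x^6 + 11x^5 + 2x^4 + 9x^3 + 6x^2 + 3x + 7 ≡ 1 (mod x^4 + 10x^3 + 11x^2 + 12x + 4).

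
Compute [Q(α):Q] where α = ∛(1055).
[Q(α):Q] = 3

The minimal polynomial of α is x^3 - 1055, irreducible over Q since 1055 is not a perfect cube (so x^3 - 1055 has no rational root). Hence [Q(α):Q] = deg(m_α) = 3.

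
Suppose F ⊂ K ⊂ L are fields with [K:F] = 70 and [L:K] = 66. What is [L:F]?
[L:F] = 4620

The tower law says that for any tower of field extensions F ⊂ K ⊂ L with finite degrees, [L:F] = [L:K] · [K:F]. Here this gives [L:F] = 66 · 70 = 4620.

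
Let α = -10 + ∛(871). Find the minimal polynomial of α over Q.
m_α(x) = x^3 + 30x^2 + 300x + 129

Set β = α + 10 = ∛(871), so β^3 = 871. Then (α + 10)^3 - 871 = 0, i.e. α is a root of g(x) = (x + 10)^3 - 871 = x^3 + 30x^2 + 300x + 129. Since g(x) = h(x + 10) where h(x) = x^3 - 871, and h is irreducible over Q (because 871 is not a perfect cube, so h has no rational root, and a monic cubic with no rational root is irreducible), g is also irreducible (irreducibility is preserved under the substitution x → x + 10). Hence m_α(x) = x^3 + 30x^2 + 300x + 129.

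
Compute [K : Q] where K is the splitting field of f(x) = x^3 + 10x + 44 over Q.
[K : Q] = 6

By the rational root test, any rational root of the monic integer polynomial f(x) = x^3 + 10x + 44 must be an integer dividing the constant term 44, i.e. one of ±{1, 2, 4, 11, 22, 44}. Evaluating: f(1) = 55, f(-1) = 33, f(2) = 72, f(-2) = 16, f(4) = 148, f(-4) = -60, f(11) = 1485, f(-11) = -1397, f(22) = 10912, f(-22) = -10824, f(44) = 85668, f(-44) = -85580; none is 0, so f has no rational root and is therefore irreducible over Q (a cubic with no linear factor over a field is irreducible). For an irreducible cubic, the Galois group is A_3 or S_3 according as the discriminant disc(f) = -4a^3 - 27b^2 = -4·(10)^3 - 27·(44)^2 = -56272 is or is not a square in Q. Here disc(f) = -56272 is not a perfect square in Q, so the Galois group of f over Q is not contained in A_3 and must be all of S_3. The splitting field has degree |S_3| = 6 over Q, so [K : Q] = 6.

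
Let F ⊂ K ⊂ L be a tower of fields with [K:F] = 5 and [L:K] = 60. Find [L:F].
[L:F] = 300

The tower law says that for any tower of field extensions F ⊂ K ⊂ L with finite degrees, [L:F] = [L:K] · [K:F]. Here this gives [L:F] = 60 · 5 = 300.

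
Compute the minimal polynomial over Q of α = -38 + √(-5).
m_α(x) = x^2 + 76x + 1449

From α + 38 = √(-5), squaring gives (α + 38)^2 = -5, i.e. α^2 + 76α + 1444 = -5, so α^2 + 76α + 1449 = 0. The discriminant of x^2 + 76x + 1449 is (76)^2 - 4·(1449) = 5776 - 5796 = -20, and 4·(-5) is not a perfect square in Q since -5 is squarefree and ≠ 1. Hence x^2 + 76x + 1449 is irreducible over Q and is the minimal polynomial of α.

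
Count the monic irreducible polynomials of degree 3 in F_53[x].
There are 49608 monic irreducible polynomials of degree 3 over F_53

Each element of F_{53^3} that lies in no proper subfield is a root of exactly one monic irreducible of degree 3 over F_53, and each such polynomial has 3 distinct roots in F_{53^3}. By Möbius inversion the count is N_53(3) = (1/3) Σ_{d|3} μ(3/d) · 53^d = (1/3)(μ(3)·53^1 + μ(1)·53^3) = 148824/3 = 49608.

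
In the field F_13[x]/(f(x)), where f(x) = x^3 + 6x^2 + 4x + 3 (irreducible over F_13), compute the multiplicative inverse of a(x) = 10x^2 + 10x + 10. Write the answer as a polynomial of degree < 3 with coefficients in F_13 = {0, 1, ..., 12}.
a(x)^(-1) ≡ 11x^2 + 3x + 4 (mod f(x))

Since f is irreducible over F_13, F_13[x]/(f) is a field and a(x) ≠ 0 has an inverse. Apply the extended Euclidean algorithm to f(x) and a(x) in F_13[x]: f(x) = (4x + 7)·a(x) + (11x + 11);  a(x) = (8x)·(11x + 11) + (10). The last nonzero remainder is the constant 10 = gcd(f, a) in F_13. Back-substituting through the division chain expresses 10 = s(x)·a(x) + t(x)·f(x) with s(x) ≡ 6x^2 + 4x + 1 (mod f), so (6x^2 + 4x + 1)·a(x) ≡ 10 (mod f). Multiplying by 10^(-1) ≡ 4 in F_13 gives a(x)^(-1) ≡ 4·(6x^2 + 4x + 1) ≡ 11x^2 + 3x + 4 (mod f). Check: (10x^2 + 10x + 10)·(11x^2 + 3x + 4) = 6x^4 + 10x^3 + 11x^2 + 5x + 1 ≡ 1 (mod x^3 + 6x^2 + 4x + 3).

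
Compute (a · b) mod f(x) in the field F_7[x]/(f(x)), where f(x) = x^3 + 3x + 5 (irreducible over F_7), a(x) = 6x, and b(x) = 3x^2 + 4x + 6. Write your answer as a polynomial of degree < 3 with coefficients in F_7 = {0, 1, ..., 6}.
a · b ≡ 3x^2 + 3x + 1 (mod f(x))

Multiply in F_7[x]: a(x)·b(x) = (6x)·(3x^2 + 4x + 6) = 4x^3 + 3x^2 + x. This has degree ≥ 3, so divide by f(x) over F_7: 4x^3 + 3x^2 + x = (4)·(x^3 + 3x + 5) + (3x^2 + 3x + 1). Hence a·b ≡ 3x^2 + 3x + 1 (mod f). (F_7[x]/(f) is a field with 7^3 = 343 elements since f is irreducible of degree 3.)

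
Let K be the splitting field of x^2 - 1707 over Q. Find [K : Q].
[K : Q] = 2

f(x) = x^2 - 1707 factors as (x - √1707)(x + √1707). The splitting field is K = Q(√1707). Since 1707 is squarefree and > 1, it is not a perfect square, so x^2 - 1707 is irreducible over Q and [Q(√1707) : Q] = 2. Hence [K : Q] = 2.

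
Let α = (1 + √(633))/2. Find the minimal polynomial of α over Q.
m_α(x) = x^2 - x - 158

From 2α - 1 = √(633), squaring gives (2α - 1)^2 = 633, i.e. 4α^2 - 4α + 1 = 633, so α^2 - α + (1 - 633)/4 = 0. Since 633 ≡ 1 (mod 4), (1 - 633)/4 = -158 ∈ Z. The polynomial x^2 - x - 158 has discriminant 1 - 4·(-158) = 633, which is not a perfect square in Q (d = 633 is squarefree and ≠ 1), so x^2 - x - 158 is irreducible over Q. It is the minimal polynomial of α.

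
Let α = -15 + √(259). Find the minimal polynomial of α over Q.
m_α(x) = x^2 + 30x - 34

From α + 15 = √(259), squaring gives (α + 15)^2 = 259, i.e. α^2 + 30α + 225 = 259, so α^2 + 30α - 34 = 0. The discriminant of x^2 + 30x - 34 is (30)^2 - 4·(-34) = 900 + 136 = 1036, and 4·(259) is not a perfect square in Q since 259 is squarefree and ≠ 1. Hence x^2 + 30x - 34 is irreducible over Q and is the minimal polynomial of α.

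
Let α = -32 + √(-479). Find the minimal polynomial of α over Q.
m_α(x) = x^2 + 64x + 1503

From α + 32 = √(-479), squaring gives (α + 32)^2 = -479, i.e. α^2 + 64α + 1024 = -479, so α^2 + 64α + 1503 = 0. The discriminant of x^2 + 64x + 1503 is (64)^2 - 4·(1503) = 4096 - 6012 = -1916, and 4·(-479) is not a perfect square in Q since -479 is squarefree and ≠ 1. Hence x^2 + 64x + 1503 is irreducible over Q and is the minimal polynomial of α.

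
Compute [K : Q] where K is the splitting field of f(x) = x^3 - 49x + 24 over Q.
[K : Q] = 6

By the rational root test, any rational root of the monic integer polynomial f(x) = x^3 - 49x + 24 must be an integer dividing the constant term 24, i.e. one of ±{1, 2, 3, 4, 6, 8, 12, 24}. Evaluating: f(1) = -24, f(-1) = 72, f(2) = -66, f(-2) = 114, f(3) = -96, f(-3) = 144, f(4) = -108, f(-4) = 156, f(6) = -54, f(-6) = 102, f(8) = 144, f(-8) = -96, f(12) = 1164, f(-12) = -1116, f(24) = 12672, f(-24) = -12624; none is 0, so f has no rational root and is therefore irreducible over Q (a cubic with no linear factor over a field is irreducible). For an irreducible cubic, the Galois group is A_3 or S_3 according as the discriminant disc(f) = -4a^3 - 27b^2 = -4·(-49)^3 - 27·(24)^2 = 455044 is or is not a square in Q. Here disc(f) = 455044 is not a perfect square in Q, so the Galois group of f over Q is not contained in A_3 and must be all of S_3. The splitting field has degree |S_3| = 6 over Q, so [K : Q] = 6.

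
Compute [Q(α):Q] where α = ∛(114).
[Q(α):Q] = 3

The minimal polynomial of α is x^3 - 114, irreducible over Q since 114 is not a perfect cube (so x^3 - 114 has no rational root). Hence [Q(α):Q] = deg(m_α) = 3.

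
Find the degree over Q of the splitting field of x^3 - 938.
[K : Q] = 6

The roots of x^3 - 938 are ∛938, ω∛938, ω^2∛938 where ω = e^(2πi/3) is a primitive cube root of unity, so K = Q(∛938, ω). Now [Q(∛938):Q] = 3 (since 938 is not a perfect cube, x^3 - 938 is irreducible) and [Q(ω):Q] = 2. Both 2 and 3 divide [K:Q], and [K:Q] ≤ 3·2 = 6, so [K:Q] = 6. (Equivalently: Q(∛938) ⊂ R but ω ∉ R, so [K : Q(∛938)] = 2.)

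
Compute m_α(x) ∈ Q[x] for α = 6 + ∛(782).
m_α(x) = x^3 - 18x^2 + 108x - 998

Set β = α - 6 = ∛(782), so β^3 = 782. Then (α - 6)^3 - 782 = 0, i.e. α is a root of g(x) = (x - 6)^3 - 782 = x^3 - 18x^2 + 108x - 998. Since g(x) = h(x - 6) where h(x) = x^3 - 782, and h is irreducible over Q (because 782 is not a perfect cube, so h has no rational root, and a monic cubic with no rational root is irreducible), g is also irreducible (irreducibility is preserved under the substitution x → x - 6). Hence m_α(x) = x^3 - 18x^2 + 108x - 998.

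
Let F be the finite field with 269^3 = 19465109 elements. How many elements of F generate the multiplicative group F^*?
There are φ(19465108) = 8553600 primitive elements

F_q^* is cyclic of order q - 1 = 19465108. A cyclic group of order m has exactly φ(m) generators. Here m = 19465108 = 2^2 · 13 · 37 · 67 · 151, so the number of primitive elements is φ(19465108) = 8553600.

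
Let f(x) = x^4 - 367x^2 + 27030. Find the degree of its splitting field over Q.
[K : Q] = 4

Solving the quadratic in x^2: x^2 = (367 ± √(367^2 - 4·27030))/2 = (367 ± √26569)/2 = (367 ± 163)/2, giving x^2 = 102 or x^2 = 265. So f(x) = (x^2 - 102)(x^2 - 265) and the roots of f are ±√102, ±√265. Hence the splitting field is K = Q(√102, √265). Since 102 and 265 are distinct squarefree integers > 1, their product 27030 is not a perfect square, so √265 ∉ Q(√102). By the tower law [K:Q] = [Q(√102,√265):Q(√102)] · [Q(√102):Q] = 2 · 2 = 4.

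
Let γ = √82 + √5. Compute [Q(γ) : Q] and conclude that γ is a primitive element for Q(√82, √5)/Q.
[Q(γ) : Q] = 4 (equivalently, Q(γ) = Q(√82, √5))

Obviously Q(γ) ⊆ Q(√82, √5), and [Q(√82, √5):Q] = 4 (since 82, 5 are distinct squarefree integers > 1 with 410 not a perfect square). To show equality we compute the minimal polynomial of γ. From γ = √82 + √5: γ^2 = 82 + 2√(410) + 5 = 87 + 2√(410), so γ^2 - 87 = 2√(410); squaring, (γ^2 - 87)^2 = 4·410, i.e. γ^4 - 174γ^2 + 7569 - 1640 = 0, i.e. γ^4 - 174γ^2 + 5929 = 0. So γ is a root of x^4 - 174x^2 + 5929. This polynomial is irreducible over Q: it has no rational root (each ±√82 ± √5 is irrational), and any factorization into two quadratics over Q would force √(410) ∈ Q (pairing opposite roots) or √82, √5 ∈ Q (other pairings), all impossible. Hence [Q(γ):Q] = 4 = [Q(√82, √5):Q], so Q(γ) = Q(√82, √5).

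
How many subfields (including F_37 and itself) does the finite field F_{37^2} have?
F_{37^2} has 2 subfields

The subfields of F_{p^n} are exactly the fields F_{p^d} for d | n (each is the fixed field of the unique index-d subgroup of Gal(F_{p^n}/F_p) ≅ Z/nZ). The divisors of n = 2 are {1, 2}, giving 2 subfields: F_{37^1}, F_{37^2}.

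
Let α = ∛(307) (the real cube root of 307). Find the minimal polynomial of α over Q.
m_α(x) = x^3 - 307

α satisfies α^3 = 307, so x^3 - 307 annihilates α. By the rational root test, a rational root p/q (in lowest terms) of x^3 - 307 would satisfy p^3 = 307 q^3, forcing q = 1 and p^3 = 307; but 307 is not a perfect cube, contradiction. A monic cubic over Q with no rational root is irreducible (any nontrivial factorization would include a linear factor). Hence x^3 - 307 is the minimal polynomial of α, and in particular [Q(α):Q] = 3.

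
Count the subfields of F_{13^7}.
F_{13^7} has 2 subfields

The subfields of F_{p^n} are exactly the fields F_{p^d} for d | n (each is the fixed field of the unique index-d subgroup of Gal(F_{p^n}/F_p) ≅ Z/nZ). The divisors of n = 7 are {1, 7}, giving 2 subfields: F_{13^1}, F_{13^7}.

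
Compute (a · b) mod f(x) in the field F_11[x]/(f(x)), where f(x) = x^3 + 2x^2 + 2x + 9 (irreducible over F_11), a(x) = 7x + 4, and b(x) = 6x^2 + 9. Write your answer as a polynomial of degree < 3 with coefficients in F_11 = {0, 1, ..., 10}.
a · b ≡ 6x^2 + x + 10 (mod f(x))

Multiply in F_11[x]: a(x)·b(x) = (7x + 4)·(6x^2 + 9) = 9x^3 + 2x^2 + 8x + 3. This has degree ≥ 3, so divide by f(x) over F_11: 9x^3 + 2x^2 + 8x + 3 = (9)·(x^3 + 2x^2 + 2x + 9) + (6x^2 + x + 10). Hence a·b ≡ 6x^2 + x + 10 (mod f). (F_11[x]/(f) is a field with 11^3 = 1331 elements since f is irreducible of degree 3.)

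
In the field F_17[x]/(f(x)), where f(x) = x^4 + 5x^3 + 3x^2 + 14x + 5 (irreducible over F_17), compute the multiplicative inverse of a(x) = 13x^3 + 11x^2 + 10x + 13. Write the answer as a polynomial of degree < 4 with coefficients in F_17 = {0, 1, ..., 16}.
a(x)^(-1) ≡ 11x^3 + 11x^2 + 5x + 12 (mod f(x))

Since f is irreducible over F_17, F_17[x]/(f) is a field and a(x) ≠ 0 has an inverse. Apply the extended Euclidean algorithm to f(x) and a(x) in F_17[x]: f(x) = (4x + 14)·a(x) + (13x^2 + 9x + 10);  a(x) = (x + 8)·(13x^2 + 9x + 10) + (13x + 1);  (13x^2 + 9x + 10) = (x + 15)·(13x + 1) + (12). The last nonzero remainder is the constant 12 = gcd(f, a) in F_17. Back-substituting through the division chain expresses 12 = s(x)·a(x) + t(x)·f(x) with s(x) ≡ 13x^3 + 13x^2 + 9x + 8 (mod f), so (13x^3 + 13x^2 + 9x + 8)·a(x) ≡ 12 (mod f). Multiplying by 12^(-1) ≡ 10 in F_17 gives a(x)^(-1) ≡ 10·(13x^3 + 13x^2 + 9x + 8) ≡ 11x^3 + 11x^2 + 5x + 12 (mod f). Check: (13x^3 + 11x^2 + 10x + 13)·(11x^3 + 11x^2 + 5x + 12) = 7x^6 + 9x^5 + 7x^4 + 5x^3 + 2x^2 + 15x + 3 ≡ 1 (mod x^4 + 5x^3 + 3x^2 + 14x + 5).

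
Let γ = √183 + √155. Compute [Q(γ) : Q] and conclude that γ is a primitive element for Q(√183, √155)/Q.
[Q(γ) : Q] = 4 (equivalently, Q(γ) = Q(√183, √155))

Obviously Q(γ) ⊆ Q(√183, √155), and [Q(√183, √155):Q] = 4 (since 183, 155 are distinct squarefree integers > 1 with 28365 not a perfect square). To show equality we compute the minimal polynomial of γ. From γ = √183 + √155: γ^2 = 183 + 2√(28365) + 155 = 338 + 2√(28365), so γ^2 - 338 = 2√(28365); squaring, (γ^2 - 338)^2 = 4·28365, i.e. γ^4 - 676γ^2 + 114244 - 113460 = 0, i.e. γ^4 - 676γ^2 + 784 = 0. So γ is a root of x^4 - 676x^2 + 784. This polynomial is irreducible over Q: it has no rational root (each ±√183 ± √155 is irrational), and any factorization into two quadratics over Q would force √(28365) ∈ Q (pairing opposite roots) or √183, √155 ∈ Q (other pairings), all impossible. Hence [Q(γ):Q] = 4 = [Q(√183, √155):Q], so Q(γ) = Q(√183, √155).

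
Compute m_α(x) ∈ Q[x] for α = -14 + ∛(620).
m_α(x) = x^3 + 42x^2 + 588x + 2124

Set β = α + 14 = ∛(620), so β^3 = 620. Then (α + 14)^3 - 620 = 0, i.e. α is a root of g(x) = (x + 14)^3 - 620 = x^3 + 42x^2 + 588x + 2124. Since g(x) = h(x + 14) where h(x) = x^3 - 620, and h is irreducible over Q (because 620 is not a perfect cube, so h has no rational root, and a monic cubic with no rational root is irreducible), g is also irreducible (irreducibility is preserved under the substitution x → x + 14). Hence m_α(x) = x^3 + 42x^2 + 588x + 2124.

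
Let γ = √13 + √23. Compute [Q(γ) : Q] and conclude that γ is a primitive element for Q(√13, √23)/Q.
[Q(γ) : Q] = 4 (equivalently, Q(γ) = Q(√13, √23))

Obviously Q(γ) ⊆ Q(√13, √23), and [Q(√13, √23):Q] = 4 (since 13, 23 are distinct squarefree integers > 1 with 299 not a perfect square). To show equality we compute the minimal polynomial of γ. From γ = √13 + √23: γ^2 = 13 + 2√(299) + 23 = 36 + 2√(299), so γ^2 - 36 = 2√(299); squaring, (γ^2 - 36)^2 = 4·299, i.e. γ^4 - 72γ^2 + 1296 - 1196 = 0, i.e. γ^4 - 72γ^2 + 100 = 0. So γ is a root of x^4 - 72x^2 + 100. This polynomial is irreducible over Q: it has no rational root (each ±√13 ± √23 is irrational), and any factorization into two quadratics over Q would force √(299) ∈ Q (pairing opposite roots) or √13, √23 ∈ Q (other pairings), all impossible. Hence [Q(γ):Q] = 4 = [Q(√13, √23):Q], so Q(γ) = Q(√13, √23).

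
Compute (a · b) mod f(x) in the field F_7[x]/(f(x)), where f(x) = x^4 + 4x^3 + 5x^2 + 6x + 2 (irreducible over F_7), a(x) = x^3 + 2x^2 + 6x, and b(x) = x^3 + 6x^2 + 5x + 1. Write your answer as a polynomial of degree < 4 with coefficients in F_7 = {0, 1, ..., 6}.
a · b ≡ 6x^3 + 3x^2 + 3 (mod f(x))

Multiply in F_7[x]: a(x)·b(x) = (x^3 + 2x^2 + 6x)·(x^3 + 6x^2 + 5x + 1) = x^6 + x^5 + 2x^4 + 5x^3 + 4x^2 + 6x. This has degree ≥ 4, so divide by f(x) over F_7: x^6 + x^5 + 2x^4 + 5x^3 + 4x^2 + 6x = (x^2 + 4x + 2)·(x^4 + 4x^3 + 5x^2 + 6x + 2) + (6x^3 + 3x^2 + 3). Hence a·b ≡ 6x^3 + 3x^2 + 3 (mod f). (F_7[x]/(f) is a field with 7^4 = 2401 elements since f is irreducible of degree 4.)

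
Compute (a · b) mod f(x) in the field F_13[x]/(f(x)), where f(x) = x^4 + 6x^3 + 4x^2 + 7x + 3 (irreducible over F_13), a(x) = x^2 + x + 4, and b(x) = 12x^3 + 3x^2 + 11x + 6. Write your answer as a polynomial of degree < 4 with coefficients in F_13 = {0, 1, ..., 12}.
a · b ≡ 5x^3 + 4x^2 + 10x (mod f(x))

Multiply in F_13[x]: a(x)·b(x) = (x^2 + x + 4)·(12x^3 + 3x^2 + 11x + 6) = 12x^5 + 2x^4 + 10x^3 + 3x^2 + 11x + 11. This has degree ≥ 4, so divide by f(x) over F_13: 12x^5 + 2x^4 + 10x^3 + 3x^2 + 11x + 11 = (12x + 8)·(x^4 + 6x^3 + 4x^2 + 7x + 3) + (5x^3 + 4x^2 + 10x). Hence a·b ≡ 5x^3 + 4x^2 + 10x (mod f). (F_13[x]/(f) is a field with 13^4 = 28561 elements since f is irreducible of degree 4.)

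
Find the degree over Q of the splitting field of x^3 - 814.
[K : Q] = 6

The roots of x^3 - 814 are ∛814, ω∛814, ω^2∛814 where ω = e^(2πi/3) is a primitive cube root of unity, so K = Q(∛814, ω). Now [Q(∛814):Q] = 3 (since 814 is not a perfect cube, x^3 - 814 is irreducible) and [Q(ω):Q] = 2. Both 2 and 3 divide [K:Q], and [K:Q] ≤ 3·2 = 6, so [K:Q] = 6. (Equivalently: Q(∛814) ⊂ R but ω ∉ R, so [K : Q(∛814)] = 2.)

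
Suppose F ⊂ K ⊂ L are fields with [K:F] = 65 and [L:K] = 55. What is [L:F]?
[L:F] = 3575

The tower law says that for any tower of field extensions F ⊂ K ⊂ L with finite degrees, [L:F] = [L:K] · [K:F]. Here this gives [L:F] = 55 · 65 = 3575.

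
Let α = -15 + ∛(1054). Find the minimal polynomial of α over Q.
m_α(x) = x^3 + 45x^2 + 675x + 2321

Set β = α + 15 = ∛(1054), so β^3 = 1054. Then (α + 15)^3 - 1054 = 0, i.e. α is a root of g(x) = (x + 15)^3 - 1054 = x^3 + 45x^2 + 675x + 2321. Since g(x) = h(x + 15) where h(x) = x^3 - 1054, and h is irreducible over Q (because 1054 is not a perfect cube, so h has no rational root, and a monic cubic with no rational root is irreducible), g is also irreducible (irreducibility is preserved under the substitution x → x + 15). Hence m_α(x) = x^3 + 45x^2 + 675x + 2321.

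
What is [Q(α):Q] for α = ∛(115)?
[Q(α):Q] = 3

The minimal polynomial of α is x^3 - 115, irreducible over Q since 115 is not a perfect cube (so x^3 - 115 has no rational root). Hence [Q(α):Q] = deg(m_α) = 3.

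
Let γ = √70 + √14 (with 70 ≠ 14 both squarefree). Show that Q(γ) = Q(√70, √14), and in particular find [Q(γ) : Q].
[Q(γ) : Q] = 4 (equivalently, Q(γ) = Q(√70, √14))

Obviously Q(γ) ⊆ Q(√70, √14), and [Q(√70, √14):Q] = 4 (since 70, 14 are distinct squarefree integers > 1 with 980 not a perfect square). To show equality we compute the minimal polynomial of γ. From γ = √70 + √14: γ^2 = 70 + 2√(980) + 14 = 84 + 2√(980), so γ^2 - 84 = 2√(980); squaring, (γ^2 - 84)^2 = 4·980, i.e. γ^4 - 168γ^2 + 7056 - 3920 = 0, i.e. γ^4 - 168γ^2 + 3136 = 0. So γ is a root of x^4 - 168x^2 + 3136. This polynomial is irreducible over Q: it has no rational root (each ±√70 ± √14 is irrational), and any factorization into two quadratics over Q would force √(980) ∈ Q (pairing opposite roots) or √70, √14 ∈ Q (other pairings), all impossible. Hence [Q(γ):Q] = 4 = [Q(√70, √14):Q], so Q(γ) = Q(√70, √14).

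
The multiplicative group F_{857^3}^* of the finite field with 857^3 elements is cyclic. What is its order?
|F_{857^3}^*| = 629422792

F_{857^3} has 857^3 = 629422793 elements; its multiplicative group consists of all nonzero elements, so |F_{857^3}^*| = 629422793 - 1 = 629422792. (It is cyclic since any finite subgroup of the multiplicative group of a field is cyclic.)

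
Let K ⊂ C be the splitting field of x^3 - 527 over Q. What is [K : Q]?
[K : Q] = 6

The roots of x^3 - 527 are ∛527, ω∛527, ω^2∛527 where ω = e^(2πi/3) is a primitive cube root of unity, so K = Q(∛527, ω). Now [Q(∛527):Q] = 3 (since 527 is not a perfect cube, x^3 - 527 is irreducible) and [Q(ω):Q] = 2. Both 2 and 3 divide [K:Q], and [K:Q] ≤ 3·2 = 6, so [K:Q] = 6. (Equivalently: Q(∛527) ⊂ R but ω ∉ R, so [K : Q(∛527)] = 2.)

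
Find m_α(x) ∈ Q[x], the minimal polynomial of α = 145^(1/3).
m_α(x) = x^3 - 145

α satisfies α^3 = 145, so x^3 - 145 annihilates α. By the rational root test, a rational root p/q (in lowest terms) of x^3 - 145 would satisfy p^3 = 145 q^3, forcing q = 1 and p^3 = 145; but 145 is not a perfect cube, contradiction. A monic cubic over Q with no rational root is irreducible (any nontrivial factorization would include a linear factor). Hence x^3 - 145 is the minimal polynomial of α, and in particular [Q(α):Q] = 3.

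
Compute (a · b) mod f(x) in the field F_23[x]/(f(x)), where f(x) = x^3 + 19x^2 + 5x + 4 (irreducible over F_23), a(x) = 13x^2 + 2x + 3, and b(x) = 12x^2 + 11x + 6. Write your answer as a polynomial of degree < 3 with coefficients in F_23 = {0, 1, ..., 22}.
a · b ≡ 13x^2 + 20x + 5 (mod f(x))

Multiply in F_23[x]: a(x)·b(x) = (13x^2 + 2x + 3)·(12x^2 + 11x + 6) = 18x^4 + 6x^3 + 21x^2 + 22x + 18. This has degree ≥ 3, so divide by f(x) over F_23: 18x^4 + 6x^3 + 21x^2 + 22x + 18 = (18x + 9)·(x^3 + 19x^2 + 5x + 4) + (13x^2 + 20x + 5). Hence a·b ≡ 13x^2 + 20x + 5 (mod f). (F_23[x]/(f) is a field with 23^3 = 12167 elements since f is irreducible of degree 3.)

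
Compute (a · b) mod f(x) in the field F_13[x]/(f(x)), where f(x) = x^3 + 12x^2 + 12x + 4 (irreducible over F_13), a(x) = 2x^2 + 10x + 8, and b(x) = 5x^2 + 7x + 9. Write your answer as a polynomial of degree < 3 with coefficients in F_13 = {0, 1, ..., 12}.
a · b ≡ 4x^2 + 11x + 10 (mod f(x))

Multiply in F_13[x]: a(x)·b(x) = (2x^2 + 10x + 8)·(5x^2 + 7x + 9) = 10x^4 + 12x^3 + 11x^2 + 3x + 7. This has degree ≥ 3, so divide by f(x) over F_13: 10x^4 + 12x^3 + 11x^2 + 3x + 7 = (10x + 9)·(x^3 + 12x^2 + 12x + 4) + (4x^2 + 11x + 10). Hence a·b ≡ 4x^2 + 11x + 10 (mod f). (F_13[x]/(f) is a field with 13^3 = 2197 elements since f is irreducible of degree 3.)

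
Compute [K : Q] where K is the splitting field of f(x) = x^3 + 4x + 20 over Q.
[K : Q] = 6

By the rational root test, any rational root of the monic integer polynomial f(x) = x^3 + 4x + 20 must be an integer dividing the constant term 20, i.e. one of ±{1, 2, 4, 5, 10, 20}. Evaluating: f(1) = 25, f(-1) = 15, f(2) = 36, f(-2) = 4, f(4) = 100, f(-4) = -60, f(5) = 165, f(-5) = -125, f(10) = 1060, f(-10) = -1020, f(20) = 8100, f(-20) = -8060; none is 0, so f has no rational root and is therefore irreducible over Q (a cubic with no linear factor over a field is irreducible). For an irreducible cubic, the Galois group is A_3 or S_3 according as the discriminant disc(f) = -4a^3 - 27b^2 = -4·(4)^3 - 27·(20)^2 = -11056 is or is not a square in Q. Here disc(f) = -11056 is not a perfect square in Q, so the Galois group of f over Q is not contained in A_3 and must be all of S_3. The splitting field has degree |S_3| = 6 over Q, so [K : Q] = 6.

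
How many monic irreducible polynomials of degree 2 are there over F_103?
There are 5253 monic irreducible polynomials of degree 2 over F_103

Each element of F_{103^2} that lies in no proper subfield is a root of exactly one monic irreducible of degree 2 over F_103, and each such polynomial has 2 distinct roots in F_{103^2}. By Möbius inversion the count is N_103(2) = (1/2) Σ_{d|2} μ(2/d) · 103^d = (1/2)(μ(2)·103^1 + μ(1)·103^2) = 10506/2 = 5253.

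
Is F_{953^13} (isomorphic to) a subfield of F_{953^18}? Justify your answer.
No: F_{953^13} is not a subfield of F_{953^18}

F_{p^m} embeds in F_{p^n} iff m | n. Here 13 ∤ 18 (since 18 = 1·13 + 5 with remainder 5 ≠ 0), so F_{953^13} is not a subfield of F_{953^18}. Equivalently: if it were, the tower law would give 13 = [F_{953^13}:F_953] dividing [F_{953^18}:F_953] = 18, contradiction.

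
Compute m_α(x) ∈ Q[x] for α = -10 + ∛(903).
m_α(x) = x^3 + 30x^2 + 300x + 97

Set β = α + 10 = ∛(903), so β^3 = 903. Then (α + 10)^3 - 903 = 0, i.e. α is a root of g(x) = (x + 10)^3 - 903 = x^3 + 30x^2 + 300x + 97. Since g(x) = h(x + 10) where h(x) = x^3 - 903, and h is irreducible over Q (because 903 is not a perfect cube, so h has no rational root, and a monic cubic with no rational root is irreducible), g is also irreducible (irreducibility is preserved under the substitution x → x + 10). Hence m_α(x) = x^3 + 30x^2 + 300x + 97.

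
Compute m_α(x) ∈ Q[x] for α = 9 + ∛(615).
m_α(x) = x^3 - 27x^2 + 243x - 1344

Set β = α - 9 = ∛(615), so β^3 = 615. Then (α - 9)^3 - 615 = 0, i.e. α is a root of g(x) = (x - 9)^3 - 615 = x^3 - 27x^2 + 243x - 1344. Since g(x) = h(x - 9) where h(x) = x^3 - 615, and h is irreducible over Q (because 615 is not a perfect cube, so h has no rational root, and a monic cubic with no rational root is irreducible), g is also irreducible (irreducibility is preserved under the substitution x → x - 9). Hence m_α(x) = x^3 - 27x^2 + 243x - 1344.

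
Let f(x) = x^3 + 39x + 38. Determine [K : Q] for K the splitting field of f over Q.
[K : Q] = 6

By the rational root test, any rational root of the monic integer polynomial f(x) = x^3 + 39x + 38 must be an integer dividing the constant term 38, i.e. one of ±{1, 2, 19, 38}. Evaluating: f(1) = 78, f(-1) = -2, f(2) = 124, f(-2) = -48, f(19) = 7638, f(-19) = -7562, f(38) = 56392, f(-38) = -56316; none is 0, so f has no rational root and is therefore irreducible over Q (a cubic with no linear factor over a field is irreducible). For an irreducible cubic, the Galois group is A_3 or S_3 according as the discriminant disc(f) = -4a^3 - 27b^2 = -4·(39)^3 - 27·(38)^2 = -276264 is or is not a square in Q. Here disc(f) = -276264 is not a perfect square in Q, so the Galois group of f over Q is not contained in A_3 and must be all of S_3. The splitting field has degree |S_3| = 6 over Q, so [K : Q] = 6.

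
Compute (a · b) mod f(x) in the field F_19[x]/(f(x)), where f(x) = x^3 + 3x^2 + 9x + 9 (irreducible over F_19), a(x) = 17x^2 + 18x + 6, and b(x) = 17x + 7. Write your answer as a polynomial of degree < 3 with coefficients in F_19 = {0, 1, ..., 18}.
a · b ≡ 14x^2 + 2x + 6 (mod f(x))

Multiply in F_19[x]: a(x)·b(x) = (17x^2 + 18x + 6)·(17x + 7) = 4x^3 + 7x^2 + 4. This has degree ≥ 3, so divide by f(x) over F_19: 4x^3 + 7x^2 + 4 = (4)·(x^3 + 3x^2 + 9x + 9) + (14x^2 + 2x + 6). Hence a·b ≡ 14x^2 + 2x + 6 (mod f). (F_19[x]/(f) is a field with 19^3 = 6859 elements since f is irreducible of degree 3.)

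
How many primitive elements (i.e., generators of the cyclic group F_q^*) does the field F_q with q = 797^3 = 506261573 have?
There are φ(506261572) = 250192800 primitive elements

F_q^* is cyclic of order q - 1 = 506261572. A cyclic group of order m has exactly φ(m) generators. Here m = 506261572 = 2^2 · 157 · 199 · 4051, so the number of primitive elements is φ(506261572) = 250192800.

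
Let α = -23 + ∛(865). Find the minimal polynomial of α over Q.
m_α(x) = x^3 + 69x^2 + 1587x + 11302

Set β = α + 23 = ∛(865), so β^3 = 865. Then (α + 23)^3 - 865 = 0, i.e. α is a root of g(x) = (x + 23)^3 - 865 = x^3 + 69x^2 + 1587x + 11302. Since g(x) = h(x + 23) where h(x) = x^3 - 865, and h is irreducible over Q (because 865 is not a perfect cube, so h has no rational root, and a monic cubic with no rational root is irreducible), g is also irreducible (irreducibility is preserved under the substitution x → x + 23). Hence m_α(x) = x^3 + 69x^2 + 1587x + 11302.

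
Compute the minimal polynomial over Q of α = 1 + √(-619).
m_α(x) = x^2 - 2x + 620

From α - 1 = √(-619), squaring gives (α - 1)^2 = -619, i.e. α^2 - 2α + 1 = -619, so α^2 - 2α + 620 = 0. The discriminant of x^2 - 2x + 620 is (-2)^2 - 4·(620) = 4 - 2480 = -2476, and 4·(-619) is not a perfect square in Q since -619 is squarefree and ≠ 1. Hence x^2 - 2x + 620 is irreducible over Q and is the minimal polynomial of α.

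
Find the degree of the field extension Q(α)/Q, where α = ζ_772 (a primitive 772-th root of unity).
[Q(α):Q] = 384

The minimal polynomial of ζ_772 over Q is the 772-th cyclotomic polynomial Φ_772(x), which is irreducible over Q and has degree φ(772) = 384. Hence [Q(α):Q] = φ(772) = 384.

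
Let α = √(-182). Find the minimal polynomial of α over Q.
m_α(x) = x^2 + 182

α satisfies α^2 + 182 = 0, so x^2 + 182 annihilates α. Since d = -182 is squarefree and ≠ 1, it is not a perfect square in Q, so x^2 + 182 has no rational root and is therefore irreducible over Q (a degree-2 polynomial over a field is irreducible iff it has no root). Hence m_α(x) = x^2 + 182.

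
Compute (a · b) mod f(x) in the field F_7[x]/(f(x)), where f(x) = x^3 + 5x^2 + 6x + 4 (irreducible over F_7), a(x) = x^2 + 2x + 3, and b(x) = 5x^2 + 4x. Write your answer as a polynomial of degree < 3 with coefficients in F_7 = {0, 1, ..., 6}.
a · b ≡ 6x^2 + 2x + 2 (mod f(x))

Multiply in F_7[x]: a(x)·b(x) = (x^2 + 2x + 3)·(5x^2 + 4x) = 5x^4 + 2x^2 + 5x. This has degree ≥ 3, so divide by f(x) over F_7: 5x^4 + 2x^2 + 5x = (5x + 3)·(x^3 + 5x^2 + 6x + 4) + (6x^2 + 2x + 2). Hence a·b ≡ 6x^2 + 2x + 2 (mod f). (F_7[x]/(f) is a field with 7^3 = 343 elements since f is irreducible of degree 3.)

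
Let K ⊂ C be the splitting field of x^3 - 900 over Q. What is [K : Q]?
[K : Q] = 6

The roots of x^3 - 900 are ∛900, ω∛900, ω^2∛900 where ω = e^(2πi/3) is a primitive cube root of unity, so K = Q(∛900, ω). Now [Q(∛900):Q] = 3 (since 900 is not a perfect cube, x^3 - 900 is irreducible) and [Q(ω):Q] = 2. Both 2 and 3 divide [K:Q], and [K:Q] ≤ 3·2 = 6, so [K:Q] = 6. (Equivalently: Q(∛900) ⊂ R but ω ∉ R, so [K : Q(∛900)] = 2.)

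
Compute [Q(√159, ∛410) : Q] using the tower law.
[Q(√159, ∛410) : Q] = 6

Let L = Q(√159, ∛410). Since Q(√159) ⊂ L and [Q(√159):Q] = 2, the tower law gives 2 | [L:Q]. Likewise Q(∛410) ⊂ L with [Q(∛410):Q] = 3 (because 410 is not a perfect cube), so 3 | [L:Q]. As gcd(2,3) = 1, [L:Q] is divisible by 6. Conversely L is generated over Q by √159 and ∛410, so [L:Q] ≤ 2·3 = 6. Therefore [Q(√159, ∛410) : Q] = 6.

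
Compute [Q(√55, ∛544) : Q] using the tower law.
[Q(√55, ∛544) : Q] = 6

Let L = Q(√55, ∛544). Since Q(√55) ⊂ L and [Q(√55):Q] = 2, the tower law gives 2 | [L:Q]. Likewise Q(∛544) ⊂ L with [Q(∛544):Q] = 3 (because 544 is not a perfect cube), so 3 | [L:Q]. As gcd(2,3) = 1, [L:Q] is divisible by 6. Conversely L is generated over Q by √55 and ∛544, so [L:Q] ≤ 2·3 = 6. Therefore [Q(√55, ∛544) : Q] = 6.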